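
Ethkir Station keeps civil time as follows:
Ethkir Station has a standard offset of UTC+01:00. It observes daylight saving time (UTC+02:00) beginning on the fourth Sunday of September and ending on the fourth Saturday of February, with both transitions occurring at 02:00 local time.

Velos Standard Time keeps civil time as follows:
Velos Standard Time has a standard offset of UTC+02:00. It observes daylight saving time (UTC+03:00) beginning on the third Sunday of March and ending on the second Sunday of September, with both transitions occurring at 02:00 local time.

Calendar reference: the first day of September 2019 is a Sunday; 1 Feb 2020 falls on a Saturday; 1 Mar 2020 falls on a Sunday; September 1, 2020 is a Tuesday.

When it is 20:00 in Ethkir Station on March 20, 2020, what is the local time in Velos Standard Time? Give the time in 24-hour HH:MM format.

22:00

1 September 2019 is a Sunday, so the first Sunday is September 1 and the fourth is September 22.
1 February 2020 is a Saturday, so the first Saturday is February 1 and the fourth is February 22.
March 20, 2020 is outside the daylight-saving period (22 September 2019 – 22 February 2020), so Ethkir Station is on standard time, UTC+01:00.
20:00 Ethkir Station − 1h = 19:00 UTC.
1 March 2020 is a Sunday, so the first Sunday is March 1 and the third is March 15.
1 September 2020 is a Tuesday, so the first Sunday is September 6 and the second is September 13.
At the standard offset (UTC+02:00), 19:00 UTC + 2h = 21:00 Velos Standard Time standard time.
The standard-time date in Velos Standard Time, March 20, 2020, lies within the daylight-saving period (15 March – 13 September), so Velos Standard Time is on daylight time, UTC+03:00.
19:00 UTC + 3h = 22:00 Velos Standard Time.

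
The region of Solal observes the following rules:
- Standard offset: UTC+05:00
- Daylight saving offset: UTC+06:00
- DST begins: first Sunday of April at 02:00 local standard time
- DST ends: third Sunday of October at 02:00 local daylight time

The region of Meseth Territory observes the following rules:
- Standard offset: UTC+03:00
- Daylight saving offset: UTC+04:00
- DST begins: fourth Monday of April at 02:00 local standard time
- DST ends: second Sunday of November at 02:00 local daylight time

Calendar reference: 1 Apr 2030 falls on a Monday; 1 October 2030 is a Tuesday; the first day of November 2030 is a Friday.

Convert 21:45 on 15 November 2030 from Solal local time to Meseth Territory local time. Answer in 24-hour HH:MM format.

19:45

1 April 2030 is a Monday, so the first Sunday is April 7.
1 October 2030 is a Tuesday, so the first Sunday is October 6 and the third is October 20.
15 November 2030 does not fall between 7 April and 20 October, so daylight saving is not in effect and Solal is at UTC+05:00.
21:45 Solal − 5h = 16:45 UTC.
1 April 2030 is a Monday, so the first Monday is April 1 and the fourth is April 22.
1 November 2030 is a Friday, so the first Sunday is November 3 and the second is November 10.
At the standard offset (UTC+03:00), 16:45 UTC + 3h = 19:45 Meseth Territory standard time.
The standard-time date in Meseth Territory, 15 November 2030, does not fall between 22 April and 10 November, so daylight saving is not in effect and Meseth Territory is at UTC+03:00.
16:45 UTC + 3h = 19:45 Meseth Territory.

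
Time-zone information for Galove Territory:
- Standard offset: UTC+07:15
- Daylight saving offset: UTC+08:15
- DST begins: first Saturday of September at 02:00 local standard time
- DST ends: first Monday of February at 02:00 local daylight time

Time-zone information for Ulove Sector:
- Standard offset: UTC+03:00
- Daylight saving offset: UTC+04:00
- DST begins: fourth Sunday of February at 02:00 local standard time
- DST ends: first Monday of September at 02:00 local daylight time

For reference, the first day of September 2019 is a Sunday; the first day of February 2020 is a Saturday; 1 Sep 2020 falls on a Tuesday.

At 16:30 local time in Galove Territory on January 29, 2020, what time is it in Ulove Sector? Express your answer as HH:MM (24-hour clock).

11:15

1 September 2019 is a Sunday, so the first Saturday is September 7.
1 February 2020 is a Saturday, so the first Monday is February 3.
January 29, 2020 lies within the daylight-saving period (7 September 2019 – 3 February 2020), so Galove Territory is on daylight time, UTC+08:15.
16:30 Galove Territory − 8h15m = 08:15 UTC.
1 February 2020 is a Saturday, so the first Sunday is February 2 and the fourth is February 23.
1 September 2020 is a Tuesday, so the first Monday is September 7.
At the standard offset (UTC+03:00), 08:15 UTC + 3h = 11:15 Ulove Sector standard time.
Daylight saving runs 23 February – 7 September; the standard-time date in Ulove Sector, January 29, 2020, is outside that window, so Ulove Sector is on standard time at UTC+03:00.
08:15 UTC + 3h = 11:15 Ulove Sector.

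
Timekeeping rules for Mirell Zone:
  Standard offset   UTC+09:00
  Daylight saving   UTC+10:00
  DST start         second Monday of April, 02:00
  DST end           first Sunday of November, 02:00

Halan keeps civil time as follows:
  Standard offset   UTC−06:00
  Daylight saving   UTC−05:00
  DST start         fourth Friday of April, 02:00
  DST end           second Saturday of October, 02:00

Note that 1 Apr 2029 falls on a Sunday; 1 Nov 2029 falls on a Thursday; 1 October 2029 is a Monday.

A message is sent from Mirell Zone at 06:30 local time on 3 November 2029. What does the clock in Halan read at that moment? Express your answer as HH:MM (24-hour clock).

1 April 2029 is a Sunday, so the first Monday is April 2 and the second is April 9.
1 November 2029 is a Thursday, so the first Sunday is November 4.
3 November 2029 lies within the daylight-saving period (9 April – 4 November), so Mirell Zone is on daylight time, UTC+10:00.
06:30 Mirell Zone − 10h = 20:30 UTC (rolling into the previous day, 2 November 2029).
1 April 2029 is a Sunday, so the first Friday is April 6 and the fourth is April 27.
1 October 2029 is a Monday, so the first Saturday is October 6 and the second is October 13.
At the standard offset (UTC−06:00), 20:30 UTC − 6h = 14:30 Halan standard time.
Daylight saving runs 27 April – 13 October; the standard-time date in Halan, 2 November 2029, is outside that window, so Halan is on standard time at UTC−06:00.
20:30 UTC − 6h = 14:30 Halan.

14:30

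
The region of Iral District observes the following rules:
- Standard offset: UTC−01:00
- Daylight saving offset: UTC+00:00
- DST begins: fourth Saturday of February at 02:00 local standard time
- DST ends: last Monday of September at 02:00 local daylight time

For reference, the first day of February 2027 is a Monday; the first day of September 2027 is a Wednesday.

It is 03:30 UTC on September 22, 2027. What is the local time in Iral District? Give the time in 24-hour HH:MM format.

1 February 2027 is a Monday, so the first Saturday is February 6 and the fourth is February 27.
1 September 2027 is a Wednesday, so Mondays fall on 6, 13, 20, 27; the last is September 27.
At the standard offset (UTC−01:00), 03:30 UTC − 1h = 02:30 Iral District standard time.
The standard-time date in Iral District, September 22, 2027, lies within the daylight-saving period (27 February – 27 September), so Iral District is on daylight time, UTC+00:00.
03:30 UTC + 0h = 03:30 local.

03:30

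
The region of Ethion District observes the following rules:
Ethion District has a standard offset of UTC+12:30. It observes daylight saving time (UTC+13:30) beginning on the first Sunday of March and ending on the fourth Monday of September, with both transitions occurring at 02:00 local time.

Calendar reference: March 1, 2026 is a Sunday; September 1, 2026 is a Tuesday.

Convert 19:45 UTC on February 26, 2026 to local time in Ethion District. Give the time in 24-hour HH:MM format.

08:15

1 March 2026 is a Sunday, so the first Sunday is March 1.
1 September 2026 is a Tuesday, so the first Monday is September 7 and the fourth is September 28.
At the standard offset (UTC+12:30), 19:45 UTC + 12h30m = 08:15 Ethion District standard time (rolling into the next day, 27 February 2026).
The standard-time date in Ethion District, February 27, 2026, does not fall between 1 March and 28 September, so daylight saving is not in effect and Ethion District is at UTC+12:30.
19:45 UTC + 12h30m = 08:15 local (rolling into the next day, 27 February 2026).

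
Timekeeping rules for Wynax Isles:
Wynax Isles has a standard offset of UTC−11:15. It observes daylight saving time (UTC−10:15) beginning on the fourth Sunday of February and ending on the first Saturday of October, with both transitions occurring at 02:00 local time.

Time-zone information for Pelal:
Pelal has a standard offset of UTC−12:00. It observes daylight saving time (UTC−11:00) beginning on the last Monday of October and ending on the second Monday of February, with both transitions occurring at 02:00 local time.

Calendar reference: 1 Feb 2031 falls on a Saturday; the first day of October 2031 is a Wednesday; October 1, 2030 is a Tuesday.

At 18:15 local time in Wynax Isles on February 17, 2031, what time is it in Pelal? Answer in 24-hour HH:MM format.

1 February 2031 is a Saturday, so the first Sunday is February 2 and the fourth is February 23.
1 October 2031 is a Wednesday, so the first Saturday is October 4.
Daylight saving runs 23 February – 4 October; February 17, 2031 is outside that window, so Wynax Isles is on standard time at UTC−11:15.
18:15 Wynax Isles + 11h15m = 05:30 UTC (rolling into the next day, 18 February 2031).
1 October 2030 is a Tuesday, so Mondays fall on 7, 14, 21, 28; the last is October 28.
1 February 2031 is a Saturday, so the first Monday is February 3 and the second is February 10.
At the standard offset (UTC−12:00), 05:30 UTC − 12h = 17:30 Pelal standard time (rolling into the previous day, 17 February 2031).
The standard-time date in Pelal, February 17, 2031, is outside the daylight-saving period (28 October 2030 – 10 February 2031), so Pelal is on standard time, UTC−12:00.
05:30 UTC − 12h = 17:30 Pelal (rolling into the previous day, 17 February 2031).

17:30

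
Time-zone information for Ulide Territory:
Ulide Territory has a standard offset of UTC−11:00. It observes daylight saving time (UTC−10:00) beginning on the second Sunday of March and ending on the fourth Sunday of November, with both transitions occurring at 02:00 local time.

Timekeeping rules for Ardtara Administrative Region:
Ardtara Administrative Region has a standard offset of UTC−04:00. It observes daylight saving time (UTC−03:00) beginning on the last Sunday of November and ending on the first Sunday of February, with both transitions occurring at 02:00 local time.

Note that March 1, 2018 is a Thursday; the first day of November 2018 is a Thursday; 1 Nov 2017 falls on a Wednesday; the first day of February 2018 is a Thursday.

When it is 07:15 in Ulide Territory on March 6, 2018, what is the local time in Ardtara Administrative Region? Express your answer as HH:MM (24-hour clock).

14:15

1 March 2018 is a Thursday, so the first Sunday is March 4 and the second is March 11.
1 November 2018 is a Thursday, so the first Sunday is November 4 and the fourth is November 25.
March 6, 2018 is outside the daylight-saving period (11 March – 25 November), so Ulide Territory is on standard time, UTC−11:00.
07:15 Ulide Territory + 11h = 18:15 UTC.
1 November 2017 is a Wednesday, so Sundays fall on 5, 12, 19, 26; the last is November 26.
1 February 2018 is a Thursday, so the first Sunday is February 4.
At the standard offset (UTC−04:00), 18:15 UTC − 4h = 14:15 Ardtara Administrative Region standard time.
Daylight saving runs 26 November 2017 – 4 February 2018; the standard-time date in Ardtara Administrative Region, March 6, 2018, is outside that window, so Ardtara Administrative Region is on standard time at UTC−04:00.
18:15 UTC − 4h = 14:15 Ardtara Administrative Region.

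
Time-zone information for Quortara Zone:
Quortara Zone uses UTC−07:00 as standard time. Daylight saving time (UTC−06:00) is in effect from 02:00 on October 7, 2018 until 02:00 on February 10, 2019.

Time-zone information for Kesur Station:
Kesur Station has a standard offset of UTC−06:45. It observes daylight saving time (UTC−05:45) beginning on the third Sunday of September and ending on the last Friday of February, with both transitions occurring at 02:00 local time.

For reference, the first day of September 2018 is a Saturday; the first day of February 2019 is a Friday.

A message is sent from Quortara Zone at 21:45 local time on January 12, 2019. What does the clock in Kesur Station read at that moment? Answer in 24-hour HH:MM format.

Daylight saving runs 7 October 2018 – 10 February 2019; January 12, 2019 is inside that window, so Quortara Zone is at UTC−06:00.
21:45 Quortara Zone + 6h = 03:45 UTC (rolling into the next day, 13 January 2019).
1 September 2018 is a Saturday, so the first Sunday is September 2 and the third is September 16.
1 February 2019 is a Friday, so Fridays fall on 1, 8, 15, 22; the last is February 22.
At the standard offset (UTC−06:45), 03:45 UTC − 6h45m = 21:00 Kesur Station standard time (rolling into the previous day, 12 January 2019).
The standard-time date in Kesur Station, January 12, 2019, falls between 16 September 2018 and 22 February 2019, so daylight saving is in effect and Kesur Station is at UTC−05:45.
03:45 UTC − 5h45m = 22:00 Kesur Station (rolling into the previous day, 12 January 2019).

22:00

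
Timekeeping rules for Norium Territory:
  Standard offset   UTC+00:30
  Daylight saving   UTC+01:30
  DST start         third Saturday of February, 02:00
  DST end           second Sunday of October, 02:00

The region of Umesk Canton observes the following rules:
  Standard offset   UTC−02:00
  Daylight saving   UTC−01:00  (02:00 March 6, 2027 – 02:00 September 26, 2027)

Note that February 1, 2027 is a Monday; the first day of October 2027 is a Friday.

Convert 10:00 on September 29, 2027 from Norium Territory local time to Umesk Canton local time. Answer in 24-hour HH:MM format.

06:30

1 February 2027 is a Monday, so the first Saturday is February 6 and the third is February 20.
1 October 2027 is a Friday, so the first Sunday is October 3 and the second is October 10.
Daylight saving runs 20 February – 10 October; September 29, 2027 is inside that window, so Norium Territory is at UTC+01:30.
10:00 Norium Territory − 1h30m = 08:30 UTC.
At the standard offset (UTC−02:00), 08:30 UTC − 2h = 06:30 Umesk Canton standard time.
The standard-time date in Umesk Canton, September 29, 2027, does not fall between 6 March and 26 September, so daylight saving is not in effect and Umesk Canton is at UTC−02:00.
08:30 UTC − 2h = 06:30 Umesk Canton.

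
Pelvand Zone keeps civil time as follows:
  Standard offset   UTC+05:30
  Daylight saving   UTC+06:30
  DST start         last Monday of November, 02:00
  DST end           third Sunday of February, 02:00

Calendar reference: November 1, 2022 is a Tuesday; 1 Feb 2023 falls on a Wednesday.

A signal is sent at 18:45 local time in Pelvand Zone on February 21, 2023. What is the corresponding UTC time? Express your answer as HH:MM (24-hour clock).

13:15

1 November 2022 is a Tuesday, so Mondays fall on 7, 14, 21, 28; the last is November 28.
1 February 2023 is a Wednesday, so the first Sunday is February 5 and the third is February 19.
February 21, 2023 does not fall between 28 November 2022 and 19 February 2023, so daylight saving is not in effect and Pelvand Zone is at UTC+05:30.
18:45 local − 5h30m = 13:15 UTC.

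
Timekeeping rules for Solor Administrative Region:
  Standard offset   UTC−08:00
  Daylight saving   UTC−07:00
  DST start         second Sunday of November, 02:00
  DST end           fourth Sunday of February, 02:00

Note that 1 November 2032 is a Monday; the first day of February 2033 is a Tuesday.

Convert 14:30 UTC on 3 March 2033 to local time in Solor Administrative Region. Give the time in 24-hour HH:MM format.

1 November 2032 is a Monday, so the first Sunday is November 7 and the second is November 14.
1 February 2033 is a Tuesday, so the first Sunday is February 6 and the fourth is February 27.
At the standard offset (UTC−08:00), 14:30 UTC − 8h = 06:30 Solor Administrative Region standard time.
The standard-time date in Solor Administrative Region, 3 March 2033, does not fall between 14 November 2032 and 27 February 2033, so daylight saving is not in effect and Solor Administrative Region is at UTC−08:00.
14:30 UTC − 8h = 06:30 local.

06:30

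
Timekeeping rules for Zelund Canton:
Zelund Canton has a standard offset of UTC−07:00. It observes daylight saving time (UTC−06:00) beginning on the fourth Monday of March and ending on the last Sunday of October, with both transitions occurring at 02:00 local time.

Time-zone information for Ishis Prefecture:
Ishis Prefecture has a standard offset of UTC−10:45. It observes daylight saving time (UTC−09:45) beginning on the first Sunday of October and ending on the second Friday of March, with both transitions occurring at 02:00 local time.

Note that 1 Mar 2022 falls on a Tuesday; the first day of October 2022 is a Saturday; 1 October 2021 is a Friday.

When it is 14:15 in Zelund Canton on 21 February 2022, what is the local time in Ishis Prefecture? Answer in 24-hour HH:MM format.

11:30

1 March 2022 is a Tuesday, so the first Monday is March 7 and the fourth is March 28.
1 October 2022 is a Saturday, so Sundays fall on 2, 9, 16, 23, 30; the last is October 30.
21 February 2022 does not fall between 28 March and 30 October, so daylight saving is not in effect and Zelund Canton is at UTC−07:00.
14:15 Zelund Canton + 7h = 21:15 UTC.
1 October 2021 is a Friday, so the first Sunday is October 3.
1 March 2022 is a Tuesday, so the first Friday is March 4 and the second is March 11.
At the standard offset (UTC−10:45), 21:15 UTC − 10h45m = 10:30 Ishis Prefecture standard time.
The standard-time date in Ishis Prefecture, 21 February 2022, lies within the daylight-saving period (3 October 2021 – 11 March 2022), so Ishis Prefecture is on daylight time, UTC−09:45.
21:15 UTC − 9h45m = 11:30 Ishis Prefecture.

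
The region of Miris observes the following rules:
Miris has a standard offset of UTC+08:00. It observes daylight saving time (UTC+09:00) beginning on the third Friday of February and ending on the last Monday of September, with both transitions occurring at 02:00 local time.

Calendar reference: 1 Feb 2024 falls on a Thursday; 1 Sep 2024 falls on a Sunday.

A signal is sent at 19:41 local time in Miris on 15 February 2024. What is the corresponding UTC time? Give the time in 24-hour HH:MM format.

1 February 2024 is a Thursday, so the first Friday is February 2 and the third is February 16.
1 September 2024 is a Sunday, so Mondays fall on 2, 9, 16, 23, 30; the last is September 30.
15 February 2024 is outside the daylight-saving period (16 February – 30 September), so Miris is on standard time, UTC+08:00.
19:41 local − 8h = 11:41 UTC.

11:41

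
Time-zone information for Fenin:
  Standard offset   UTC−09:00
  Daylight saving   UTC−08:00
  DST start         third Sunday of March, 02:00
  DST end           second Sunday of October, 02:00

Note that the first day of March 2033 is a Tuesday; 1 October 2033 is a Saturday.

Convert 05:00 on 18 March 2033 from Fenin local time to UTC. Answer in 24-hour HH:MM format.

14:00

1 March 2033 is a Tuesday, so the first Sunday is March 6 and the third is March 20.
1 October 2033 is a Saturday, so the first Sunday is October 2 and the second is October 9.
18 March 2033 is outside the daylight-saving period (20 March – 9 October), so Fenin is on standard time, UTC−09:00.
05:00 local + 9h = 14:00 UTC.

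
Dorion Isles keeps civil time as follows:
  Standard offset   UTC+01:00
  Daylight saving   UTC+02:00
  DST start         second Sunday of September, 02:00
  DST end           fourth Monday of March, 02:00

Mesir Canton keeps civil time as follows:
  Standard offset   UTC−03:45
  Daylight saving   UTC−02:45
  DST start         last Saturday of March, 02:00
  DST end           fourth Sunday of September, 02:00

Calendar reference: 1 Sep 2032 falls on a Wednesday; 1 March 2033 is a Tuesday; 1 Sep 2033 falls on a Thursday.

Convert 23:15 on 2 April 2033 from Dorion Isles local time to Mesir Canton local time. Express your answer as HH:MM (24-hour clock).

1 September 2032 is a Wednesday, so the first Sunday is September 5 and the second is September 12.
1 March 2033 is a Tuesday, so the first Monday is March 7 and the fourth is March 28.
2 April 2033 does not fall between 12 September 2032 and 28 March 2033, so daylight saving is not in effect and Dorion Isles is at UTC+01:00.
23:15 Dorion Isles − 1h = 22:15 UTC.
1 March 2033 is a Tuesday, so Saturdays fall on 5, 12, 19, 26; the last is March 26.
1 September 2033 is a Thursday, so the first Sunday is September 4 and the fourth is September 25.
At the standard offset (UTC−03:45), 22:15 UTC − 3h45m = 18:30 Mesir Canton standard time.
The standard-time date in Mesir Canton, 2 April 2033, lies within the daylight-saving period (26 March – 25 September), so Mesir Canton is on daylight time, UTC−02:45.
22:15 UTC − 2h45m = 19:30 Mesir Canton.

19:30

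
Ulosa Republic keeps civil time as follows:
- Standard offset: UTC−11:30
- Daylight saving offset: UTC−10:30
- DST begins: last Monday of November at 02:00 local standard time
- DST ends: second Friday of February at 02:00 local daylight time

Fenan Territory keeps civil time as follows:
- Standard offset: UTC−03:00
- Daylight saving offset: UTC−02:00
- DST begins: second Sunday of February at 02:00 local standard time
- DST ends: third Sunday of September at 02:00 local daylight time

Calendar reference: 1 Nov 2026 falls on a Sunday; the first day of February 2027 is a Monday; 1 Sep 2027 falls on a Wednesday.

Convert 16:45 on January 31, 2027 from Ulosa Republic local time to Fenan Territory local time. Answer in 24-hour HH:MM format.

1 November 2026 is a Sunday, so Mondays fall on 2, 9, 16, 23, 30; the last is November 30.
1 February 2027 is a Monday, so the first Friday is February 5 and the second is February 12.
Daylight saving runs 30 November 2026 – 12 February 2027; January 31, 2027 is inside that window, so Ulosa Republic is at UTC−10:30.
16:45 Ulosa Republic + 10h30m = 03:15 UTC (rolling into the next day, 1 February 2027).
1 February 2027 is a Monday, so the first Sunday is February 7 and the second is February 14.
1 September 2027 is a Wednesday, so the first Sunday is September 5 and the third is September 19.
At the standard offset (UTC−03:00), 03:15 UTC − 3h = 00:15 Fenan Territory standard time.
The standard-time date in Fenan Territory, February 1, 2027, does not fall between 14 February and 19 September, so daylight saving is not in effect and Fenan Territory is at UTC−03:00.
03:15 UTC − 3h = 00:15 Fenan Territory.

00:15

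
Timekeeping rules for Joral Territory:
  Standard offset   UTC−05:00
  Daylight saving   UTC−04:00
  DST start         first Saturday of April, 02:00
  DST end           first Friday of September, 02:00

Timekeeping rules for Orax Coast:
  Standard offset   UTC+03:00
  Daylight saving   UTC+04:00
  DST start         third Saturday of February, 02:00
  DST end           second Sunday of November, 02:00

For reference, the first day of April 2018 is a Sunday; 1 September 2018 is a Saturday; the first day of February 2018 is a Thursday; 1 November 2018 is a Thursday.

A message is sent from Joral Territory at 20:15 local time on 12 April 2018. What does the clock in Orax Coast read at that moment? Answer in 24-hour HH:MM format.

1 April 2018 is a Sunday, so the first Saturday is April 7.
1 September 2018 is a Saturday, so the first Friday is September 7.
Daylight saving runs 7 April – 7 September; 12 April 2018 is inside that window, so Joral Territory is at UTC−04:00.
20:15 Joral Territory + 4h = 00:15 UTC (rolling into the next day, 13 April 2018).
1 February 2018 is a Thursday, so the first Saturday is February 3 and the third is February 17.
1 November 2018 is a Thursday, so the first Sunday is November 4 and the second is November 11.
At the standard offset (UTC+03:00), 00:15 UTC + 3h = 03:15 Orax Coast standard time.
Daylight saving runs 17 February – 11 November; the standard-time date in Orax Coast, 13 April 2018, is inside that window, so Orax Coast is at UTC+04:00.
00:15 UTC + 4h = 04:15 Orax Coast.

04:15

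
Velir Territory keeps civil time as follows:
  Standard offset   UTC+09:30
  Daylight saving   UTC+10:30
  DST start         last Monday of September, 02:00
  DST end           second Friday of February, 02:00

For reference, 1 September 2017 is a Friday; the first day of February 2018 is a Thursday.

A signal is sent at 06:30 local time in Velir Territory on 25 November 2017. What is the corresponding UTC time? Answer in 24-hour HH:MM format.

20:00

1 September 2017 is a Friday, so Mondays fall on 4, 11, 18, 25; the last is September 25.
1 February 2018 is a Thursday, so the first Friday is February 2 and the second is February 9.
25 November 2017 falls between 25 September 2017 and 9 February 2018, so daylight saving is in effect and Velir Territory is at UTC+10:30.
06:30 local − 10h30m = 20:00 UTC (rolling into the previous day, 24 November 2017).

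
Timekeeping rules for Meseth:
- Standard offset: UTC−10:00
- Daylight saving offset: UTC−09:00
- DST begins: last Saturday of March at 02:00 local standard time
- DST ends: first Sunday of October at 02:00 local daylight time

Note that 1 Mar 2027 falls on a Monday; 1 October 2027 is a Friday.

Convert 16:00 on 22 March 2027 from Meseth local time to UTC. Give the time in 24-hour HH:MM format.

02:00

1 March 2027 is a Monday, so Saturdays fall on 6, 13, 20, 27; the last is March 27.
1 October 2027 is a Friday, so the first Sunday is October 3.
22 March 2027 is outside the daylight-saving period (27 March – 3 October), so Meseth is on standard time, UTC−10:00.
16:00 local + 10h = 02:00 UTC (rolling into the next day, 23 March 2027).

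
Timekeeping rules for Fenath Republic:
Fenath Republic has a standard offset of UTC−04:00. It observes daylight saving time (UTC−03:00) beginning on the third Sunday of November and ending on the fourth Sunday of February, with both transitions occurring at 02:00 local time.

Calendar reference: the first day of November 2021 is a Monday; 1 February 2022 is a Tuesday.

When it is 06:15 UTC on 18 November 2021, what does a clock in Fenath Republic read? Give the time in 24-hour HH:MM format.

02:15

1 November 2021 is a Monday, so the first Sunday is November 7 and the third is November 21.
1 February 2022 is a Tuesday, so the first Sunday is February 6 and the fourth is February 27.
At the standard offset (UTC−04:00), 06:15 UTC − 4h = 02:15 Fenath Republic standard time.
The standard-time date in Fenath Republic, 18 November 2021, is outside the daylight-saving period (21 November 2021 – 27 February 2022), so Fenath Republic is on standard time, UTC−04:00.
06:15 UTC − 4h = 02:15 local.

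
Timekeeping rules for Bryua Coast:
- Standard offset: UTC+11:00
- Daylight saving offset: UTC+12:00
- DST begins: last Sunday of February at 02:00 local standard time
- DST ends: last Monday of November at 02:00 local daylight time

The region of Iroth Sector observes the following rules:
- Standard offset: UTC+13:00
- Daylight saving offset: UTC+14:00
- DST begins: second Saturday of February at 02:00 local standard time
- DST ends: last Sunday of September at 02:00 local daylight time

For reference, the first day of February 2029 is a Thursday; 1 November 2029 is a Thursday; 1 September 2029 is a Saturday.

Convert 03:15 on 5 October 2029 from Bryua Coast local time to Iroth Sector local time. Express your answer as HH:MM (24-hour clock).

1 February 2029 is a Thursday, so Sundays fall on 4, 11, 18, 25; the last is February 25.
1 November 2029 is a Thursday, so Mondays fall on 5, 12, 19, 26; the last is November 26.
5 October 2029 falls between 25 February and 26 November, so daylight saving is in effect and Bryua Coast is at UTC+12:00.
03:15 Bryua Coast − 12h = 15:15 UTC (rolling into the previous day, 4 October 2029).
1 February 2029 is a Thursday, so the first Saturday is February 3 and the second is February 10.
1 September 2029 is a Saturday, so Sundays fall on 2, 9, 16, 23, 30; the last is September 30.
At the standard offset (UTC+13:00), 15:15 UTC + 13h = 04:15 Iroth Sector standard time (rolling into the next day, 5 October 2029).
Daylight saving runs 10 February – 30 September; the standard-time date in Iroth Sector, 5 October 2029, is outside that window, so Iroth Sector is on standard time at UTC+13:00.
15:15 UTC + 13h = 04:15 Iroth Sector (rolling into the next day, 5 October 2029).

04:15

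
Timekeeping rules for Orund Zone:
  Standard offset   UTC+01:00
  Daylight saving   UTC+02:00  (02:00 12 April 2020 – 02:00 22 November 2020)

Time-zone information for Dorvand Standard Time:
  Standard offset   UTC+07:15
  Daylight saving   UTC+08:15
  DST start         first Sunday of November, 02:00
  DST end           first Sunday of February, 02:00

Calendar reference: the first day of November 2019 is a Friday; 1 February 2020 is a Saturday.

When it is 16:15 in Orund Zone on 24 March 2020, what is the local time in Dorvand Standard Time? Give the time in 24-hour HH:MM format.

24 March 2020 is outside the daylight-saving period (12 April – 22 November), so Orund Zone is on standard time, UTC+01:00.
16:15 Orund Zone − 1h = 15:15 UTC.
1 November 2019 is a Friday, so the first Sunday is November 3.
1 February 2020 is a Saturday, so the first Sunday is February 2.
At the standard offset (UTC+07:15), 15:15 UTC + 7h15m = 22:30 Dorvand Standard Time standard time.
The standard-time date in Dorvand Standard Time, 24 March 2020, is outside the daylight-saving period (3 November 2019 – 2 February 2020), so Dorvand Standard Time is on standard time, UTC+07:15.
15:15 UTC + 7h15m = 22:30 Dorvand Standard Time.

22:30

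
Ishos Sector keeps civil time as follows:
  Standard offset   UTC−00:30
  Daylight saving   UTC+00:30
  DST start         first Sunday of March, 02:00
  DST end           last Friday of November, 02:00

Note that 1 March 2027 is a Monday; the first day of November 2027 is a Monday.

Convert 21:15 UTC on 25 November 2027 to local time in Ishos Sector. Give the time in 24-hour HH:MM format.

21:45

1 March 2027 is a Monday, so the first Sunday is March 7.
1 November 2027 is a Monday, so Fridays fall on 5, 12, 19, 26; the last is November 26.
At the standard offset (UTC−00:30), 21:15 UTC − 0h30m = 20:45 Ishos Sector standard time.
The standard-time date in Ishos Sector, 25 November 2027, lies within the daylight-saving period (7 March – 26 November), so Ishos Sector is on daylight time, UTC+00:30.
21:15 UTC + 0h30m = 21:45 local.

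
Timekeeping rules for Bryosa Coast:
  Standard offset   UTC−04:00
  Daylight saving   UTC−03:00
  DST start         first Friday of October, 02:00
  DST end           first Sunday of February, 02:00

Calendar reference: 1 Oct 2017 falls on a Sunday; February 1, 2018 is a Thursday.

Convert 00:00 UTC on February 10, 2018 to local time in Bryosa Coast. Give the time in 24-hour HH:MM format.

20:00

1 October 2017 is a Sunday, so the first Friday is October 6.
1 February 2018 is a Thursday, so the first Sunday is February 4.
At the standard offset (UTC−04:00), 00:00 UTC − 4h = 20:00 Bryosa Coast standard time (rolling into the previous day, 9 February 2018).
Daylight saving runs 6 October 2017 – 4 February 2018; the standard-time date in Bryosa Coast, February 9, 2018, is outside that window, so Bryosa Coast is on standard time at UTC−04:00.
00:00 UTC − 4h = 20:00 local (rolling into the previous day, 9 February 2018).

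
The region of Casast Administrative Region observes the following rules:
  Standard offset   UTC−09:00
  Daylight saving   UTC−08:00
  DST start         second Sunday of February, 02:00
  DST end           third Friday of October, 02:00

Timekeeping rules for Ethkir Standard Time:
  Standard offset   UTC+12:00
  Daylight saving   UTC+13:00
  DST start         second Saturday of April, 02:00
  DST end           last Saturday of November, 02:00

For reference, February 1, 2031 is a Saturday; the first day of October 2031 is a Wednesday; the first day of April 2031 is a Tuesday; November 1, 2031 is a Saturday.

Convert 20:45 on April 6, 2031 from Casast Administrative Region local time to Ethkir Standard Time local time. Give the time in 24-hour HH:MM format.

16:45

1 February 2031 is a Saturday, so the first Sunday is February 2 and the second is February 9.
1 October 2031 is a Wednesday, so the first Friday is October 3 and the third is October 17.
Daylight saving runs 9 February – 17 October; April 6, 2031 is inside that window, so Casast Administrative Region is at UTC−08:00.
20:45 Casast Administrative Region + 8h = 04:45 UTC (rolling into the next day, 7 April 2031).
1 April 2031 is a Tuesday, so the first Saturday is April 5 and the second is April 12.
1 November 2031 is a Saturday, so Saturdays fall on 1, 8, 15, 22, 29; the last is November 29.
At the standard offset (UTC+12:00), 04:45 UTC + 12h = 16:45 Ethkir Standard Time standard time.
The standard-time date in Ethkir Standard Time, April 7, 2031, is outside the daylight-saving period (12 April – 29 November), so Ethkir Standard Time is on standard time, UTC+12:00.
04:45 UTC + 12h = 16:45 Ethkir Standard Time.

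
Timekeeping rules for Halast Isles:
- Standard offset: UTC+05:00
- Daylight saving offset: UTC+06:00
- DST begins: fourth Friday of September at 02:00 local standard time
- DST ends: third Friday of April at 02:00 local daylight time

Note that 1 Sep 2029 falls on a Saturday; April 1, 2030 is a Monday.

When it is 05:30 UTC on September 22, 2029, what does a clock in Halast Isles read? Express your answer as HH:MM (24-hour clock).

1 September 2029 is a Saturday, so the first Friday is September 7 and the fourth is September 28.
1 April 2030 is a Monday, so the first Friday is April 5 and the third is April 19.
At the standard offset (UTC+05:00), 05:30 UTC + 5h = 10:30 Halast Isles standard time.
Daylight saving runs 28 September 2029 – 19 April 2030; the standard-time date in Halast Isles, September 22, 2029, is outside that window, so Halast Isles is on standard time at UTC+05:00.
05:30 UTC + 5h = 10:30 local.

10:30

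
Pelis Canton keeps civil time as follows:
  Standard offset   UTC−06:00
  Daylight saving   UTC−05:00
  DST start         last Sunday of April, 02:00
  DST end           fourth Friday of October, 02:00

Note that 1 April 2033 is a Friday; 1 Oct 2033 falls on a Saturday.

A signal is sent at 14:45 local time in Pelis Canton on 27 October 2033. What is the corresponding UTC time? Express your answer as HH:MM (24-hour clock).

19:45

1 April 2033 is a Friday, so Sundays fall on 3, 10, 17, 24; the last is April 24.
1 October 2033 is a Saturday, so the first Friday is October 7 and the fourth is October 28.
Daylight saving runs 24 April – 28 October; 27 October 2033 is inside that window, so Pelis Canton is at UTC−05:00.
14:45 local + 5h = 19:45 UTC.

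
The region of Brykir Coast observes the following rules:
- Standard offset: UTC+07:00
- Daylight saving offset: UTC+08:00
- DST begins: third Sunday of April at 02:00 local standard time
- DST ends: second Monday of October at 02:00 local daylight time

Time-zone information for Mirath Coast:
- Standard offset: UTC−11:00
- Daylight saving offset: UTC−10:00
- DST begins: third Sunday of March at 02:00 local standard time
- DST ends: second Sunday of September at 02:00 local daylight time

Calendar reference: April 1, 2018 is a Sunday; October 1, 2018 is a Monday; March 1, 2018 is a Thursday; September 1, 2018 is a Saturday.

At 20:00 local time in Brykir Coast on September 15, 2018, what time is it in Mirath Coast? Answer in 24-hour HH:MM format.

01:00

1 April 2018 is a Sunday, so the first Sunday is April 1 and the third is April 15.
1 October 2018 is a Monday, so the first Monday is October 1 and the second is October 8.
September 15, 2018 falls between 15 April and 8 October, so daylight saving is in effect and Brykir Coast is at UTC+08:00.
20:00 Brykir Coast − 8h = 12:00 UTC.
1 March 2018 is a Thursday, so the first Sunday is March 4 and the third is March 18.
1 September 2018 is a Saturday, so the first Sunday is September 2 and the second is September 9.
At the standard offset (UTC−11:00), 12:00 UTC − 11h = 01:00 Mirath Coast standard time.
The standard-time date in Mirath Coast, September 15, 2018, does not fall between 18 March and 9 September, so daylight saving is not in effect and Mirath Coast is at UTC−11:00.
12:00 UTC − 11h = 01:00 Mirath Coast.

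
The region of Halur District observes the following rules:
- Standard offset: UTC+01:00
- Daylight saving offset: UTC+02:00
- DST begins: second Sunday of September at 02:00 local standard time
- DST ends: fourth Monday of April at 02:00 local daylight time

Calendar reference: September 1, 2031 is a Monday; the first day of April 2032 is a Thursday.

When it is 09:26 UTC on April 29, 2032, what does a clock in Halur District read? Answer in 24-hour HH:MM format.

10:26

1 September 2031 is a Monday, so the first Sunday is September 7 and the second is September 14.
1 April 2032 is a Thursday, so the first Monday is April 5 and the fourth is April 26.
At the standard offset (UTC+01:00), 09:26 UTC + 1h = 10:26 Halur District standard time.
The standard-time date in Halur District, April 29, 2032, is outside the daylight-saving period (14 September 2031 – 26 April 2032), so Halur District is on standard time, UTC+01:00.
09:26 UTC + 1h = 10:26 local.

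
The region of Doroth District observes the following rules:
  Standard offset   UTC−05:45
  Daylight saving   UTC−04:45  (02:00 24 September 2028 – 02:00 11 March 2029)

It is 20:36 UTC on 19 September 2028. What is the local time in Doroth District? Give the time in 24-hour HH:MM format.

14:51

At the standard offset (UTC−05:45), 20:36 UTC − 5h45m = 14:51 Doroth District standard time.
The standard-time date in Doroth District, 19 September 2028, is outside the daylight-saving period (24 September 2028 – 11 March 2029), so Doroth District is on standard time, UTC−05:45.
20:36 UTC − 5h45m = 14:51 local.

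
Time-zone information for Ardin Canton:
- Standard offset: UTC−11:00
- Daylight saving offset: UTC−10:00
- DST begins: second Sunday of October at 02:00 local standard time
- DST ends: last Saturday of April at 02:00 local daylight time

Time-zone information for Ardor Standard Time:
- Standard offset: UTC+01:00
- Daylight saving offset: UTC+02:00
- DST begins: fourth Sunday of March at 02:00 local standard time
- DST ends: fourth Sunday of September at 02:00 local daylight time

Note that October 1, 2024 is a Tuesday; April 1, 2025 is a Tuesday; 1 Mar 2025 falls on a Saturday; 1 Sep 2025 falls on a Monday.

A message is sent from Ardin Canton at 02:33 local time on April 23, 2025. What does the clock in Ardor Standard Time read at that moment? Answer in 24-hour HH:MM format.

1 October 2024 is a Tuesday, so the first Sunday is October 6 and the second is October 13.
1 April 2025 is a Tuesday, so Saturdays fall on 5, 12, 19, 26; the last is April 26.
April 23, 2025 falls between 13 October 2024 and 26 April 2025, so daylight saving is in effect and Ardin Canton is at UTC−10:00.
02:33 Ardin Canton + 10h = 12:33 UTC.
1 March 2025 is a Saturday, so the first Sunday is March 2 and the fourth is March 23.
1 September 2025 is a Monday, so the first Sunday is September 7 and the fourth is September 28.
At the standard offset (UTC+01:00), 12:33 UTC + 1h = 13:33 Ardor Standard Time standard time.
The standard-time date in Ardor Standard Time, April 23, 2025, falls between 23 March and 28 September, so daylight saving is in effect and Ardor Standard Time is at UTC+02:00.
12:33 UTC + 2h = 14:33 Ardor Standard Time.

14:33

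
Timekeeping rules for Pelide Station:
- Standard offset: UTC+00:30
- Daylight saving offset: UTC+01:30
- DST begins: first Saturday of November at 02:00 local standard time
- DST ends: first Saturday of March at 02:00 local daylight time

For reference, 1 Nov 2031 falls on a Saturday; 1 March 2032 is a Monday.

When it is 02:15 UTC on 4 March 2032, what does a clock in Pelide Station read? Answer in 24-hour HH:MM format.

1 November 2031 is a Saturday, so the first Saturday is November 1.
1 March 2032 is a Monday, so the first Saturday is March 6.
At the standard offset (UTC+00:30), 02:15 UTC + 0h30m = 02:45 Pelide Station standard time.
Daylight saving runs 1 November 2031 – 6 March 2032; the standard-time date in Pelide Station, 4 March 2032, is inside that window, so Pelide Station is at UTC+01:30.
02:15 UTC + 1h30m = 03:45 local.

03:45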